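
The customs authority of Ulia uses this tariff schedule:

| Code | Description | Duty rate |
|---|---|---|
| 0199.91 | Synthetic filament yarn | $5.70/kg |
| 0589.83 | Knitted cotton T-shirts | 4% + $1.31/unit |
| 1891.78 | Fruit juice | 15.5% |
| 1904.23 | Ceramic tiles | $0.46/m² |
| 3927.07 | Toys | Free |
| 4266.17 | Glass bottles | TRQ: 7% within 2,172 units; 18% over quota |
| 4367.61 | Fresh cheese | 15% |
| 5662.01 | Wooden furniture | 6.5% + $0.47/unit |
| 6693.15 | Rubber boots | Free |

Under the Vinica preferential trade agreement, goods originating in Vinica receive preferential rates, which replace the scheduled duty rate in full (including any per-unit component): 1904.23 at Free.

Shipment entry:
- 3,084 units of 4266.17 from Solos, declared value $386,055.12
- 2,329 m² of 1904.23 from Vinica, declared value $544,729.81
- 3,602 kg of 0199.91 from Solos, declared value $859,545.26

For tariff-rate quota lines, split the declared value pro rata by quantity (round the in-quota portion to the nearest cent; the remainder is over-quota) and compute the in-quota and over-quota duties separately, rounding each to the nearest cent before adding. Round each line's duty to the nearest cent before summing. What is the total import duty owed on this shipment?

Line 1 (4266.17, Solos, 3,084 units, $386,055.12):
Code 4266.17 is under a tariff-rate quota (threshold 2,172 units). In-quota: 2,172 units at 7%; over-quota: 912 units at 18%.
Pro-rata value split: in-quota = $386,055.12 × 2,172/3,084 = $271,890.96; over-quota = $386,055.12 − $271,890.96 = $114,164.16.
In-quota duty = $271,890.96 × 7% = $19,032.37. Over-quota duty = $114,164.16 × 18% = $20,549.55.
Line duty = $19,032.37 + $20,549.55 = $39,581.92.
Line 2 (1904.23, Vinica, 2,329 m², $544,729.81):
Base rate for 1904.23 is $0.46/m².
Origin Vinica qualifies under the Ulia–Vinica agreement and 1904.23 is covered: preferential rate Free applies instead.
Duty = $544,729.81 × 0% = $0.00.
Line 3 (0199.91, Solos, 3,602 kg, $859,545.26):
Base rate for 0199.91 is $5.70/kg.
Duty = 3,602 × $5.70 = $20,531.40.
Total = $39,581.92 + $0.00 + $20,531.40 = $60,113.32.

$60,113.32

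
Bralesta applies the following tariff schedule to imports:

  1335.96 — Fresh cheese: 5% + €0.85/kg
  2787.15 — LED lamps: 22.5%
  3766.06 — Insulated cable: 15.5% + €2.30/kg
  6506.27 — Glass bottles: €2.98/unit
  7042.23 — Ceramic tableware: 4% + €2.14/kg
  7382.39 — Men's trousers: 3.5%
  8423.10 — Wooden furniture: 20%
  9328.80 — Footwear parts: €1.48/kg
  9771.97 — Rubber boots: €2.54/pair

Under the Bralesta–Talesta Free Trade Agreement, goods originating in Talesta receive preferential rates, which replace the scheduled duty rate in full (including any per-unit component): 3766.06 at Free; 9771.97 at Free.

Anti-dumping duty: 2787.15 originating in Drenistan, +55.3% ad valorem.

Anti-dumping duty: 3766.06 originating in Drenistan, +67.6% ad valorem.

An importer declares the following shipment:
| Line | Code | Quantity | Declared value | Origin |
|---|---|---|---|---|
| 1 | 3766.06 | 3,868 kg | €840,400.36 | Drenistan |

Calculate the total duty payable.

€707,269.10

Line 1 (3766.06, Drenistan, 3,868 kg, €840,400.36):
Base rate for 3766.06 is 15.5% + €2.30/kg.
3766.06 has an FTA preferential rate, but origin Drenistan is not Talesta; base rate stands.
Additional duty on 3766.06 from Drenistan: +67.6%. Applied ad valorem rate: 15.5% + 67.6% = 83.1%.
Duty = €840,400.36 × 83.1% + 3,868 × €2.30 = €707,269.10.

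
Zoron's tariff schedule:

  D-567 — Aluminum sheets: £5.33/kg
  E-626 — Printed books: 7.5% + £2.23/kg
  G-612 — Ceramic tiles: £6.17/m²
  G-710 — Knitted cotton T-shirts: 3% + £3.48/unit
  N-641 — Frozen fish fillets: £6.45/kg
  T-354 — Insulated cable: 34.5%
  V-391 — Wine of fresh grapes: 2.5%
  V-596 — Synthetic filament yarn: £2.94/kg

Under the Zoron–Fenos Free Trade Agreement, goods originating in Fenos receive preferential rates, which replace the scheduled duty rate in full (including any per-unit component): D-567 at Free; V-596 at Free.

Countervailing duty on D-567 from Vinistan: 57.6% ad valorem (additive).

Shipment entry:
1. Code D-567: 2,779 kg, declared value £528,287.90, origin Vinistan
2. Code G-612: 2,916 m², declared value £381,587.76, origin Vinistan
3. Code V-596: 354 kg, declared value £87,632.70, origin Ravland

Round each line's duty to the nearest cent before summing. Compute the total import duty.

£338,138.38

Line 1 (D-567, Vinistan, 2,779 kg, £528,287.90):
Base rate for D-567 is £5.33/kg.
D-567 has an FTA preferential rate, but origin Vinistan is not Fenos; base rate stands.
Additional duty on D-567 from Vinistan: +57.6% ad valorem. Applied ad valorem rate = 57.6%.
Duty = £528,287.90 × 57.6% + 2,779 × £5.33 = £319,105.90.
Line 2 (G-612, Vinistan, 2,916 m², £381,587.76):
Base rate for G-612 is £6.17/m².
Duty = 2,916 × £6.17 = £17,991.72.
Line 3 (V-596, Ravland, 354 kg, £87,632.70):
Base rate for V-596 is £2.94/kg.
V-596 has an FTA preferential rate, but origin Ravland is not Fenos; base rate stands.
Duty = 354 × £2.94 = £1,040.76.
Total = £319,105.90 + £17,991.72 + £1,040.76 = £338,138.38.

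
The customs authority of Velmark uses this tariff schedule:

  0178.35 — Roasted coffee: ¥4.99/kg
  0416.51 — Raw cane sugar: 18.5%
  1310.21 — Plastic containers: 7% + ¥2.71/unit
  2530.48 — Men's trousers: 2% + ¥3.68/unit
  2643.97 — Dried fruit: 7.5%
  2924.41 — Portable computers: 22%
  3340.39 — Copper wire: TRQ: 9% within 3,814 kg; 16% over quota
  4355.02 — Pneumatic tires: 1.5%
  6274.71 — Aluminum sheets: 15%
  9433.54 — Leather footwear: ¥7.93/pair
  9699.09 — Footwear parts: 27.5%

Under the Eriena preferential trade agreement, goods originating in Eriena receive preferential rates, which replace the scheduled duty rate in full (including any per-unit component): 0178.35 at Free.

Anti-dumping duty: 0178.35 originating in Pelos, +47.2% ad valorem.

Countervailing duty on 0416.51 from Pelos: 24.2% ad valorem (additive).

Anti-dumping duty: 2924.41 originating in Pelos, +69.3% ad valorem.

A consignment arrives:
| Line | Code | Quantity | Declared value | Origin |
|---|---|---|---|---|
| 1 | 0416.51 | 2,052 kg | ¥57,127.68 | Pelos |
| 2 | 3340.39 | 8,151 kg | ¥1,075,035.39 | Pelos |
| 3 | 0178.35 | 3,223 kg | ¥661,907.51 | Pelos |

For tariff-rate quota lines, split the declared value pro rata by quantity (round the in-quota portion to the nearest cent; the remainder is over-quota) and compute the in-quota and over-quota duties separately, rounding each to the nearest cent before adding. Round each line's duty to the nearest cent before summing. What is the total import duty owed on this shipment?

¥489,690.30

Line 1 (0416.51, Pelos, 2,052 kg, ¥57,127.68):
Base rate for 0416.51 is 18.5%.
Additional duty on 0416.51 from Pelos: +24.2%. Applied ad valorem rate: 18.5% + 24.2% = 42.7%.
Duty = ¥57,127.68 × 42.7% = ¥24,393.52.
Line 2 (3340.39, Pelos, 8,151 kg, ¥1,075,035.39):
Code 3340.39 is under a tariff-rate quota (threshold 3,814 kg). In-quota: 3,814 kg at 9%; over-quota: 4,337 kg at 16%.
Pro-rata value split: in-quota = ¥1,075,035.39 × 3,814/8,151 = ¥503,028.46; over-quota = ¥1,075,035.39 − ¥503,028.46 = ¥572,006.93.
In-quota duty = ¥503,028.46 × 9% = ¥45,272.56. Over-quota duty = ¥572,006.93 × 16% = ¥91,521.11.
Line duty = ¥45,272.56 + ¥91,521.11 = ¥136,793.67.
Line 3 (0178.35, Pelos, 3,223 kg, ¥661,907.51):
Base rate for 0178.35 is ¥4.99/kg.
0178.35 has an FTA preferential rate, but origin Pelos is not Eriena; base rate stands.
Additional duty on 0178.35 from Pelos: +47.2% ad valorem. Applied ad valorem rate = 47.2%.
Duty = ¥661,907.51 × 47.2% + 3,223 × ¥4.99 = ¥328,503.11.
Total = ¥24,393.52 + ¥136,793.67 + ¥328,503.11 = ¥489,690.30.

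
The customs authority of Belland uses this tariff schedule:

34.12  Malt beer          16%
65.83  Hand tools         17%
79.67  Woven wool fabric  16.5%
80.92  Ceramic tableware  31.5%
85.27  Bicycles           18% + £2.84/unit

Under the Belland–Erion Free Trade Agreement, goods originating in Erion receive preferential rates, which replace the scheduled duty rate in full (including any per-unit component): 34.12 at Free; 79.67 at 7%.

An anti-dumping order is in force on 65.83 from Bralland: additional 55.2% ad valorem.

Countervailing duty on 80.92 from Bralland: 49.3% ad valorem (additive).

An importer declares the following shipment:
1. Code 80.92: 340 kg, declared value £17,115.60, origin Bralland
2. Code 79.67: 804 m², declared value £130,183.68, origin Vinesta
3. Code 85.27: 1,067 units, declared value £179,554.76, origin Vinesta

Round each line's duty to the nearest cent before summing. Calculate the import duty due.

Line 1 (80.92, Bralland, 340 kg, £17,115.60):
Base rate for 80.92 is 31.5%.
Additional duty on 80.92 from Bralland: +49.3%. Applied ad valorem rate: 31.5% + 49.3% = 80.8%.
Duty = £17,115.60 × 80.8% = £13,829.40.
Line 2 (79.67, Vinesta, 804 m², £130,183.68):
Base rate for 79.67 is 16.5%.
79.67 has an FTA preferential rate, but origin Vinesta is not Erion; base rate stands.
Duty = £130,183.68 × 16.5% = £21,480.31.
Line 3 (85.27, Vinesta, 1,067 units, £179,554.76):
Base rate for 85.27 is 18% + £2.84/unit.
Duty = £179,554.76 × 18% + 1,067 × £2.84 = £35,350.14.
Total = £13,829.40 + £21,480.31 + £35,350.14 = £70,659.85.

£70,659.85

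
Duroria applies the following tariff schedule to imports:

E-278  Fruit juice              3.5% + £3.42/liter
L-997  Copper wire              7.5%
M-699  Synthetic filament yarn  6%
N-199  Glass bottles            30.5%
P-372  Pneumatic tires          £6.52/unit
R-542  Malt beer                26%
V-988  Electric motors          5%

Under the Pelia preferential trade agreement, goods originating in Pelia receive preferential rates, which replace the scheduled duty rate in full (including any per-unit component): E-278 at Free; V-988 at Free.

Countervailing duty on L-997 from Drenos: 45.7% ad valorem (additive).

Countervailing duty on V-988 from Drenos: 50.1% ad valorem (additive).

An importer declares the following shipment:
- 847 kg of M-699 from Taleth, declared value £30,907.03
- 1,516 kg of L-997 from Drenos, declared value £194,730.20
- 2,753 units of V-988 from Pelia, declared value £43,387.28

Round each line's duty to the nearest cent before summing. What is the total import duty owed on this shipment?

Line 1 (M-699, Taleth, 847 kg, £30,907.03):
Base rate for M-699 is 6%.
Duty = £30,907.03 × 6% = £1,854.42.
Line 2 (L-997, Drenos, 1,516 kg, £194,730.20):
Base rate for L-997 is 7.5%.
Additional duty on L-997 from Drenos: +45.7%. Applied ad valorem rate: 7.5% + 45.7% = 53.2%.
Duty = £194,730.20 × 53.2% = £103,596.47.
Line 3 (V-988, Pelia, 2,753 units, £43,387.28):
Base rate for V-988 is 5%.
Origin Pelia qualifies under the Duroria–Pelia agreement and V-988 is covered: preferential rate Free applies instead.
The additional-duty order on V-988 targets Drenos, not Pelia; it does not apply.
Duty = £43,387.28 × 0% = £0.00.
Total = £1,854.42 + £103,596.47 + £0.00 = £105,450.89.

£105,450.89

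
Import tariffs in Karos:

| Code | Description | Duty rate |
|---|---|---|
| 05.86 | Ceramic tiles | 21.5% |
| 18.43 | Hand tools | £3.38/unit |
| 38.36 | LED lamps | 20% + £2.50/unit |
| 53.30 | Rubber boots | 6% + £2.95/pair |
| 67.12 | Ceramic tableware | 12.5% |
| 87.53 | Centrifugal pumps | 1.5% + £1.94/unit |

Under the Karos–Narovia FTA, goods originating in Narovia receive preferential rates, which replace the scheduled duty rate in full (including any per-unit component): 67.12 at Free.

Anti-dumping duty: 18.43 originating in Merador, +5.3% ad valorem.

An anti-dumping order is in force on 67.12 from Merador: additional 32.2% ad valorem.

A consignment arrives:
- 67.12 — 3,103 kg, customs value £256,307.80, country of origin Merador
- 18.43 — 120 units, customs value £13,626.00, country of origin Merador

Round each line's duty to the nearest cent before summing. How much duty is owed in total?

Line 1 (67.12, Merador, 3,103 kg, £256,307.80):
Base rate for 67.12 is 12.5%.
67.12 has an FTA preferential rate, but origin Merador is not Narovia; base rate stands.
Additional duty on 67.12 from Merador: +32.2%. Applied ad valorem rate: 12.5% + 32.2% = 44.7%.
Duty = £256,307.80 × 44.7% = £114,569.59.
Line 2 (18.43, Merador, 120 units, £13,626.00):
Base rate for 18.43 is £3.38/unit.
Additional duty on 18.43 from Merador: +5.3% ad valorem. Applied ad valorem rate = 5.3%.
Duty = £13,626.00 × 5.3% + 120 × £3.38 = £1,127.78.
Total = £114,569.59 + £1,127.78 = £115,697.37.

£115,697.37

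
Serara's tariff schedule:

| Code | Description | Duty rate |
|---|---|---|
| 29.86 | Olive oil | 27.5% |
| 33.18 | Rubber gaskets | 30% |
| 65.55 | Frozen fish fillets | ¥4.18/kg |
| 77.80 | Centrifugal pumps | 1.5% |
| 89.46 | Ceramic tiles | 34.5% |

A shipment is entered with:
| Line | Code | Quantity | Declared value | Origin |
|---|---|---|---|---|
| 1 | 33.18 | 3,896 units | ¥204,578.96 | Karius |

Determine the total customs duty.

¥61,373.69

Line 1 (33.18, Karius, 3,896 units, ¥204,578.96):
Base rate for 33.18 is 30%.
Duty = ¥204,578.96 × 30% = ¥61,373.69.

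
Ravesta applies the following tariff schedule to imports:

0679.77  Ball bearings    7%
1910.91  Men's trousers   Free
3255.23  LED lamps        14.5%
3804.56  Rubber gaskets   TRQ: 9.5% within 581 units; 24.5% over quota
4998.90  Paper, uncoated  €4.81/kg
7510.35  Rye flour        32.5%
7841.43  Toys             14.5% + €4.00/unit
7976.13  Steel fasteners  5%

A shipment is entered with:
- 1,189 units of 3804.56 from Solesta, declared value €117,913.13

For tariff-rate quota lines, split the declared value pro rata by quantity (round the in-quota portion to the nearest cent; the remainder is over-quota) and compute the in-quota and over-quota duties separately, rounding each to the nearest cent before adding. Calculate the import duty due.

€20,246.05

Line 1 (3804.56, Solesta, 1,189 units, €117,913.13):
Code 3804.56 is under a tariff-rate quota (threshold 581 units). In-quota: 581 units at 9.5%; over-quota: 608 units at 24.5%.
Pro-rata value split: in-quota = €117,913.13 × 581/1,189 = €57,617.77; over-quota = €117,913.13 − €57,617.77 = €60,295.36.
In-quota duty = €57,617.77 × 9.5% = €5,473.69. Over-quota duty = €60,295.36 × 24.5% = €14,772.36.
Line duty = €5,473.69 + €14,772.36 = €20,246.05.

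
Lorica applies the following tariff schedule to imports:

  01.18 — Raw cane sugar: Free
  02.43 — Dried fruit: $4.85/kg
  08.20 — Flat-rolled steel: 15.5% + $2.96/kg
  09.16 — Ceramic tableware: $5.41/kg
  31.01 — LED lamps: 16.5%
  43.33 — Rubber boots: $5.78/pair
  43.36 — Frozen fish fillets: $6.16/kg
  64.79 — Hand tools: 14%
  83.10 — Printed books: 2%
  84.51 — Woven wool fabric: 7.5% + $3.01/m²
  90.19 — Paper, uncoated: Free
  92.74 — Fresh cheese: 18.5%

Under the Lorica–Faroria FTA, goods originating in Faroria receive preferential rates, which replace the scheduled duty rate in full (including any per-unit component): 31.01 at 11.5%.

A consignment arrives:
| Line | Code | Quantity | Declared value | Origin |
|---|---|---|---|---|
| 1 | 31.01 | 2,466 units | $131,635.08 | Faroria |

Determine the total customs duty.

Line 1 (31.01, Faroria, 2,466 units, $131,635.08):
Base rate for 31.01 is 16.5%.
Origin Faroria qualifies under the Lorica–Faroria agreement and 31.01 is covered: preferential rate 11.5% applies instead.
Duty = $131,635.08 × 11.5% = $15,138.03.

$15,138.03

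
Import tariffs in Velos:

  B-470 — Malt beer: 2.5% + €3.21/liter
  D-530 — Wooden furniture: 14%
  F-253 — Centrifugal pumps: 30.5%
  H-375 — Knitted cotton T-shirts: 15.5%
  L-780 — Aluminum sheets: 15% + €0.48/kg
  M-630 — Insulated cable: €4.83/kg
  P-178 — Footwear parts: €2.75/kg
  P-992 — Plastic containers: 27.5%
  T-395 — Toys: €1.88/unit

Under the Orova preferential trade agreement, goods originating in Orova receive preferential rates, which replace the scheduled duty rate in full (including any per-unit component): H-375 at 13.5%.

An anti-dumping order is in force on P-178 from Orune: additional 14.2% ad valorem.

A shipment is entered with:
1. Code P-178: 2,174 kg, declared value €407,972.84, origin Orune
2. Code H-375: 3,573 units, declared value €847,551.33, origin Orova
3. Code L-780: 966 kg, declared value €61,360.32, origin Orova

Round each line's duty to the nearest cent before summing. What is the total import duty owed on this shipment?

Line 1 (P-178, Orune, 2,174 kg, €407,972.84):
Base rate for P-178 is €2.75/kg.
Additional duty on P-178 from Orune: +14.2% ad valorem. Applied ad valorem rate = 14.2%.
Duty = €407,972.84 × 14.2% + 2,174 × €2.75 = €63,910.64.
Line 2 (H-375, Orova, 3,573 units, €847,551.33):
Base rate for H-375 is 15.5%.
Origin Orova qualifies under the Velos–Orova agreement and H-375 is covered: preferential rate 13.5% applies instead.
Duty = €847,551.33 × 13.5% = €114,419.43.
Line 3 (L-780, Orova, 966 kg, €61,360.32):
Base rate for L-780 is 15% + €0.48/kg.
Origin Orova is the FTA partner but L-780 is not on the preference list; base rate stands.
Duty = €61,360.32 × 15% + 966 × €0.48 = €9,667.73.
Total = €63,910.64 + €114,419.43 + €9,667.73 = €187,997.80.

€187,997.80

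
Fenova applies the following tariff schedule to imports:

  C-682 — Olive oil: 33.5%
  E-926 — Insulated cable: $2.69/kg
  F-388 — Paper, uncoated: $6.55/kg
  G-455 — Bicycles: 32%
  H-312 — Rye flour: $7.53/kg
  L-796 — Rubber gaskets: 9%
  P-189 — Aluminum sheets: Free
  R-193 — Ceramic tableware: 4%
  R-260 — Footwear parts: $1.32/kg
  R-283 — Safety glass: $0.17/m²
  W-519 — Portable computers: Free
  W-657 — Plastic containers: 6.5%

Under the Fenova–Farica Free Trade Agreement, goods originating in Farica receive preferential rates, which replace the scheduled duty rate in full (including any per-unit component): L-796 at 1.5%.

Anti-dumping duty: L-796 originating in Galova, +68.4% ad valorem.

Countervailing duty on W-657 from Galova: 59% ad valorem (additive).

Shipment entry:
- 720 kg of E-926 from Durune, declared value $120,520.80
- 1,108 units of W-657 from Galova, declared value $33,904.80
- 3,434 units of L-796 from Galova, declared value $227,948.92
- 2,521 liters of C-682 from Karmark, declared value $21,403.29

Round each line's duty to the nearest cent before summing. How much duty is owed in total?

Line 1 (E-926, Durune, 720 kg, $120,520.80):
Base rate for E-926 is $2.69/kg.
Duty = 720 × $2.69 = $1,936.80.
Line 2 (W-657, Galova, 1,108 units, $33,904.80):
Base rate for W-657 is 6.5%.
Additional duty on W-657 from Galova: +59%. Applied ad valorem rate: 6.5% + 59% = 65.5%.
Duty = $33,904.80 × 65.5% = $22,207.64.
Line 3 (L-796, Galova, 3,434 units, $227,948.92):
Base rate for L-796 is 9%.
L-796 has an FTA preferential rate, but origin Galova is not Farica; base rate stands.
Additional duty on L-796 from Galova: +68.4%. Applied ad valorem rate: 9% + 68.4% = 77.4%.
Duty = $227,948.92 × 77.4% = $176,432.46.
Line 4 (C-682, Karmark, 2,521 liters, $21,403.29):
Base rate for C-682 is 33.5%.
Duty = $21,403.29 × 33.5% = $7,170.10.
Total = $1,936.80 + $22,207.64 + $176,432.46 + $7,170.10 = $207,747.00.

$207,747.00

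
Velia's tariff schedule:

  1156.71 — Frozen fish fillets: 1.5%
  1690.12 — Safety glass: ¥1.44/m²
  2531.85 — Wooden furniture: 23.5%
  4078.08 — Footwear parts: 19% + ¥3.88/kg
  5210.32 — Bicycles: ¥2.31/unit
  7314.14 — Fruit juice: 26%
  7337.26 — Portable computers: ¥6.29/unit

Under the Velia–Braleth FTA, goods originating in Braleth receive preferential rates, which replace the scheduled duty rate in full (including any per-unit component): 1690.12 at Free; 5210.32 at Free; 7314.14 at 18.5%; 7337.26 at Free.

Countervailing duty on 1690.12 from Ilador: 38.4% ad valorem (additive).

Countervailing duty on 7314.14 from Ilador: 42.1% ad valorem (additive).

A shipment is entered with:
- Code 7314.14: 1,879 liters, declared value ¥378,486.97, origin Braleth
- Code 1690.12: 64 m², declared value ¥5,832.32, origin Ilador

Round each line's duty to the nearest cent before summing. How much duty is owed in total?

¥72,351.86

Line 1 (7314.14, Braleth, 1,879 liters, ¥378,486.97):
Base rate for 7314.14 is 26%.
Origin Braleth qualifies under the Velia–Braleth agreement and 7314.14 is covered: preferential rate 18.5% applies instead.
The additional-duty order on 7314.14 targets Ilador, not Braleth; it does not apply.
Duty = ¥378,486.97 × 18.5% = ¥70,020.09.
Line 2 (1690.12, Ilador, 64 m², ¥5,832.32):
Base rate for 1690.12 is ¥1.44/m².
1690.12 has an FTA preferential rate, but origin Ilador is not Braleth; base rate stands.
Additional duty on 1690.12 from Ilador: +38.4% ad valorem. Applied ad valorem rate = 38.4%.
Duty = ¥5,832.32 × 38.4% + 64 × ¥1.44 = ¥2,331.77.
Total = ¥70,020.09 + ¥2,331.77 = ¥72,351.86.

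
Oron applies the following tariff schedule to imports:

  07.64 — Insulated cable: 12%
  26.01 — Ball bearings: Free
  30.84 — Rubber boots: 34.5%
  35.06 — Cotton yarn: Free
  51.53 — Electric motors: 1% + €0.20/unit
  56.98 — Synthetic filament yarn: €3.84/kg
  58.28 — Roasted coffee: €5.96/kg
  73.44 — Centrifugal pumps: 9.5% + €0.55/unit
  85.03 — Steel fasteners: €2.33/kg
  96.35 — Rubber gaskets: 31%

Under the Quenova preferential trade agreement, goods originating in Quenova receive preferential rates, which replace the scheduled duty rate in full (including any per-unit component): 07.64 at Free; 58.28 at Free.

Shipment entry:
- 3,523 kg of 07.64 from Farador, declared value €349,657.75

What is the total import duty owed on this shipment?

€41,958.93

Line 1 (07.64, Farador, 3,523 kg, €349,657.75):
Base rate for 07.64 is 12%.
07.64 has an FTA preferential rate, but origin Farador is not Quenova; base rate stands.
Duty = €349,657.75 × 12% = €41,958.93.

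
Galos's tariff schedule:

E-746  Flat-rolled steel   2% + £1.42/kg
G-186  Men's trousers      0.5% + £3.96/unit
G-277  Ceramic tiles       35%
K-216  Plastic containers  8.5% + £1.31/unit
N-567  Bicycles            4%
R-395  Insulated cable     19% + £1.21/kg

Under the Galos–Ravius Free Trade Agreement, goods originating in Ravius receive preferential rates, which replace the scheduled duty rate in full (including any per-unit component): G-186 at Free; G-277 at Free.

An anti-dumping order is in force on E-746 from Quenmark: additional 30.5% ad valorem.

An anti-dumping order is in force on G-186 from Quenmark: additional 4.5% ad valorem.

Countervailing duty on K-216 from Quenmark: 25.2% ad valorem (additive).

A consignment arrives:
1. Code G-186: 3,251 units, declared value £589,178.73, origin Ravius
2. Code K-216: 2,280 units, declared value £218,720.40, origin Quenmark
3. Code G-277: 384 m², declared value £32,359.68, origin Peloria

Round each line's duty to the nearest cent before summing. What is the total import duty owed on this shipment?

£88,021.46

Line 1 (G-186, Ravius, 3,251 units, £589,178.73):
Base rate for G-186 is 0.5% + £3.96/unit.
Origin Ravius qualifies under the Galos–Ravius agreement and G-186 is covered: preferential rate Free applies instead.
The additional-duty order on G-186 targets Quenmark, not Ravius; it does not apply.
Duty = £589,178.73 × 0% = £0.00.
Line 2 (K-216, Quenmark, 2,280 units, £218,720.40):
Base rate for K-216 is 8.5% + £1.31/unit.
Additional duty on K-216 from Quenmark: +25.2%. Applied ad valorem rate: 8.5% + 25.2% = 33.7%.
Duty = £218,720.40 × 33.7% + 2,280 × £1.31 = £76,695.57.
Line 3 (G-277, Peloria, 384 m², £32,359.68):
Base rate for G-277 is 35%.
G-277 has an FTA preferential rate, but origin Peloria is not Ravius; base rate stands.
Duty = £32,359.68 × 35% = £11,325.89.
Total = £0.00 + £76,695.57 + £11,325.89 = £88,021.46.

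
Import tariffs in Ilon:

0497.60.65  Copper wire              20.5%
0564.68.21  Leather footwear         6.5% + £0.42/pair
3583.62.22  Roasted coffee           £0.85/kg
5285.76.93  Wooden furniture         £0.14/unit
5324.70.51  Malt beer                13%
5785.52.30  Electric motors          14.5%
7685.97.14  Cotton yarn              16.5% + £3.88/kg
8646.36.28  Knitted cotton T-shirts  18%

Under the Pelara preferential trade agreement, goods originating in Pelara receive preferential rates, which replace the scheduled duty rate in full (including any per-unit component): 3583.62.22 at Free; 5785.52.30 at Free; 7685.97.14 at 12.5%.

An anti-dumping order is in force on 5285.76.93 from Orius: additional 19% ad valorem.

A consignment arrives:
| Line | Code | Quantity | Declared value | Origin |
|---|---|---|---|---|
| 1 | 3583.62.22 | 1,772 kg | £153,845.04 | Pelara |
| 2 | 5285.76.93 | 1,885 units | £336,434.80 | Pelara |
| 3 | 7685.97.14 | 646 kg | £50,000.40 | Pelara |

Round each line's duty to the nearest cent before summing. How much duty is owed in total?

Line 1 (3583.62.22, Pelara, 1,772 kg, £153,845.04):
Base rate for 3583.62.22 is £0.85/kg.
Origin Pelara qualifies under the Ilon–Pelara agreement and 3583.62.22 is covered: preferential rate Free applies instead.
Duty = £153,845.04 × 0% = £0.00.
Line 2 (5285.76.93, Pelara, 1,885 units, £336,434.80):
Base rate for 5285.76.93 is £0.14/unit.
Origin Pelara is the FTA partner but 5285.76.93 is not on the preference list; base rate stands.
The additional-duty order on 5285.76.93 targets Orius, not Pelara; it does not apply.
Duty = 1,885 × £0.14 = £263.90.
Line 3 (7685.97.14, Pelara, 646 kg, £50,000.40):
Base rate for 7685.97.14 is 16.5% + £3.88/kg.
Origin Pelara qualifies under the Ilon–Pelara agreement and 7685.97.14 is covered: preferential rate 12.5% applies instead.
Duty = £50,000.40 × 12.5% = £6,250.05.
Total = £0.00 + £263.90 + £6,250.05 = £6,513.95.

£6,513.95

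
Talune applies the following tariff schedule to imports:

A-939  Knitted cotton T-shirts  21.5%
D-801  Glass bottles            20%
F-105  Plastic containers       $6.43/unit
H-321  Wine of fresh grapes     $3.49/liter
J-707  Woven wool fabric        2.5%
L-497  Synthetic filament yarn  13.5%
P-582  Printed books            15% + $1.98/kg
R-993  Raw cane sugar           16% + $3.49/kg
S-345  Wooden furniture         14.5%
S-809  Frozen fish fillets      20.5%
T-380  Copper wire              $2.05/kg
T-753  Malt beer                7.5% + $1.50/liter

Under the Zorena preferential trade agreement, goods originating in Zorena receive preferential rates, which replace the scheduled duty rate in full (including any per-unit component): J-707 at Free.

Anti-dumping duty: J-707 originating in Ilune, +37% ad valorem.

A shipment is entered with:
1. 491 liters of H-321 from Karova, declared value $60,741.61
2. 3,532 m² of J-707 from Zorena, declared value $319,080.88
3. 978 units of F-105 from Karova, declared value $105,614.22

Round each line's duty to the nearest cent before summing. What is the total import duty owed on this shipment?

$8,002.13

Line 1 (H-321, Karova, 491 liters, $60,741.61):
Base rate for H-321 is $3.49/liter.
Duty = 491 × $3.49 = $1,713.59.
Line 2 (J-707, Zorena, 3,532 m², $319,080.88):
Base rate for J-707 is 2.5%.
Origin Zorena qualifies under the Talune–Zorena agreement and J-707 is covered: preferential rate Free applies instead.
The additional-duty order on J-707 targets Ilune, not Zorena; it does not apply.
Duty = $319,080.88 × 0% = $0.00.
Line 3 (F-105, Karova, 978 units, $105,614.22):
Base rate for F-105 is $6.43/unit.
Duty = 978 × $6.43 = $6,288.54.
Total = $1,713.59 + $0.00 + $6,288.54 = $8,002.13.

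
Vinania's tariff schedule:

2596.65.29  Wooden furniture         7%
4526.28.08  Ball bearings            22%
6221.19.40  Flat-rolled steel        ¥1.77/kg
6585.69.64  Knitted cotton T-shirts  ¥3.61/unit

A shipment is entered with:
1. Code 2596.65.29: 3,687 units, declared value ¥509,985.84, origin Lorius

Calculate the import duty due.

¥35,699.01

Line 1 (2596.65.29, Lorius, 3,687 units, ¥509,985.84):
Base rate for 2596.65.29 is 7%.
Duty = ¥509,985.84 × 7% = ¥35,699.01.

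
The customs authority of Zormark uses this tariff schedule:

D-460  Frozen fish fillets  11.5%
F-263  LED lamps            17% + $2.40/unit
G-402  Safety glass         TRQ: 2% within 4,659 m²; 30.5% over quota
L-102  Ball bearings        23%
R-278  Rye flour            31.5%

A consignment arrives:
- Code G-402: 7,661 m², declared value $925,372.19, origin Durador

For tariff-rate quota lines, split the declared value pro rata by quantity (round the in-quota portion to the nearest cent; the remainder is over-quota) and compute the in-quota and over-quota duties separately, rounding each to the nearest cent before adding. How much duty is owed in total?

Line 1 (G-402, Durador, 7,661 m², $925,372.19):
Code G-402 is under a tariff-rate quota (threshold 4,659 m²). In-quota: 4,659 m² at 2%; over-quota: 3,002 m² at 30.5%.
Pro-rata value split: in-quota = $925,372.19 × 4,659/7,661 = $562,760.61; over-quota = $925,372.19 − $562,760.61 = $362,611.58.
In-quota duty = $562,760.61 × 2% = $11,255.21. Over-quota duty = $362,611.58 × 30.5% = $110,596.53.
Line duty = $11,255.21 + $110,596.53 = $121,851.74.

$121,851.74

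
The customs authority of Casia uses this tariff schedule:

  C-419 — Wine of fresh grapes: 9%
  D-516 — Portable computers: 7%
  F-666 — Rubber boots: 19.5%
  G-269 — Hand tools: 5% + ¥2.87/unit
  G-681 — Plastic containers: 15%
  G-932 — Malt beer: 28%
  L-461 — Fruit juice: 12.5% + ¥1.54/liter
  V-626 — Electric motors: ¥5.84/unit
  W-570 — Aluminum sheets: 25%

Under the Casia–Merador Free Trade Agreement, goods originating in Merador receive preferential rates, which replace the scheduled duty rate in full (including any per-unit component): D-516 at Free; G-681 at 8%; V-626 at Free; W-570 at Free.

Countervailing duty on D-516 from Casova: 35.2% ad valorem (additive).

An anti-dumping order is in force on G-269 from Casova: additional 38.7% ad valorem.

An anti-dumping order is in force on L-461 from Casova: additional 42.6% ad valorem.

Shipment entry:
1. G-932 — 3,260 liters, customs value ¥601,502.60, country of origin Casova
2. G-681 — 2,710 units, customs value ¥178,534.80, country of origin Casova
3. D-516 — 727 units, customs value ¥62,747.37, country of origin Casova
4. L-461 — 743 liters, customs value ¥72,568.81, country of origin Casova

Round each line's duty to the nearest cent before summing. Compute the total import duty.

¥262,809.97

Line 1 (G-932, Casova, 3,260 liters, ¥601,502.60):
Base rate for G-932 is 28%.
Duty = ¥601,502.60 × 28% = ¥168,420.73.
Line 2 (G-681, Casova, 2,710 units, ¥178,534.80):
Base rate for G-681 is 15%.
G-681 has an FTA preferential rate, but origin Casova is not Merador; base rate stands.
Duty = ¥178,534.80 × 15% = ¥26,780.22.
Line 3 (D-516, Casova, 727 units, ¥62,747.37):
Base rate for D-516 is 7%.
D-516 has an FTA preferential rate, but origin Casova is not Merador; base rate stands.
Additional duty on D-516 from Casova: +35.2%. Applied ad valorem rate: 7% + 35.2% = 42.2%.
Duty = ¥62,747.37 × 42.2% = ¥26,479.39.
Line 4 (L-461, Casova, 743 liters, ¥72,568.81):
Base rate for L-461 is 12.5% + ¥1.54/liter.
Additional duty on L-461 from Casova: +42.6%. Applied ad valorem rate: 12.5% + 42.6% = 55.1%.
Duty = ¥72,568.81 × 55.1% + 743 × ¥1.54 = ¥41,129.63.
Total = ¥168,420.73 + ¥26,780.22 + ¥26,479.39 + ¥41,129.63 = ¥262,809.97.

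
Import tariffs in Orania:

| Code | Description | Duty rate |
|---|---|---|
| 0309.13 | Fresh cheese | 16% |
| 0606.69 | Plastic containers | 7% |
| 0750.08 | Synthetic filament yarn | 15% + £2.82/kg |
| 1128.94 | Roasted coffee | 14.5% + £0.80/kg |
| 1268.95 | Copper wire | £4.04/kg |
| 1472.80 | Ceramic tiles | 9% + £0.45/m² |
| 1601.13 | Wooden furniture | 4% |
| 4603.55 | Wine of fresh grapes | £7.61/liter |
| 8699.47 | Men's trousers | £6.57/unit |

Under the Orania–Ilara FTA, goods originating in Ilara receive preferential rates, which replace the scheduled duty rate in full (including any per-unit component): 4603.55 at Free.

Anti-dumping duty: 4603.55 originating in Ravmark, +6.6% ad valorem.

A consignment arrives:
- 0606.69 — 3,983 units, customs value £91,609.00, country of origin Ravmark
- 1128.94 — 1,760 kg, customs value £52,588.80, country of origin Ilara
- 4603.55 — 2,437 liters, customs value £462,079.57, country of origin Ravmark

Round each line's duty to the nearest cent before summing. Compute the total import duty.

£64,488.83

Line 1 (0606.69, Ravmark, 3,983 units, £91,609.00):
Base rate for 0606.69 is 7%.
Duty = £91,609.00 × 7% = £6,412.63.
Line 2 (1128.94, Ilara, 1,760 kg, £52,588.80):
Base rate for 1128.94 is 14.5% + £0.80/kg.
Origin Ilara is the FTA partner but 1128.94 is not on the preference list; base rate stands.
Duty = £52,588.80 × 14.5% + 1,760 × £0.80 = £9,033.38.
Line 3 (4603.55, Ravmark, 2,437 liters, £462,079.57):
Base rate for 4603.55 is £7.61/liter.
4603.55 has an FTA preferential rate, but origin Ravmark is not Ilara; base rate stands.
Additional duty on 4603.55 from Ravmark: +6.6% ad valorem. Applied ad valorem rate = 6.6%.
Duty = £462,079.57 × 6.6% + 2,437 × £7.61 = £49,042.82.
Total = £6,412.63 + £9,033.38 + £49,042.82 = £64,488.83.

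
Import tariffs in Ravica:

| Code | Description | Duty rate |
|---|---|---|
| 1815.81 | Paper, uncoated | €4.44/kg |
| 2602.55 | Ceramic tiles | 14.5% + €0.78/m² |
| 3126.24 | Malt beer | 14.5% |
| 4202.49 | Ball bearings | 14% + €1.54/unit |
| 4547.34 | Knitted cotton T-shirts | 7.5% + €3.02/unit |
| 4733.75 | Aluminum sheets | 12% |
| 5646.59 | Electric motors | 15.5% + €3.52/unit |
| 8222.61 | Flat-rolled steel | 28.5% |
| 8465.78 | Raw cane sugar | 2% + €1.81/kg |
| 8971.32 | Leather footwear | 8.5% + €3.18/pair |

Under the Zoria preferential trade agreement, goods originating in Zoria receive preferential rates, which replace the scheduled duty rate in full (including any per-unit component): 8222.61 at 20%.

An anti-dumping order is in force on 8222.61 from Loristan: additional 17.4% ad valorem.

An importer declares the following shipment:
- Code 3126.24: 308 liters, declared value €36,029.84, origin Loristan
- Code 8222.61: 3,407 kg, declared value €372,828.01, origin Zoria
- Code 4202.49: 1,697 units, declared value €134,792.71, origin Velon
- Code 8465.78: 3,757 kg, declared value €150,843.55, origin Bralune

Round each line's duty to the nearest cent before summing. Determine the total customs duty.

€111,091.33

Line 1 (3126.24, Loristan, 308 liters, €36,029.84):
Base rate for 3126.24 is 14.5%.
Duty = €36,029.84 × 14.5% = €5,224.33.
Line 2 (8222.61, Zoria, 3,407 kg, €372,828.01):
Base rate for 8222.61 is 28.5%.
Origin Zoria qualifies under the Ravica–Zoria agreement and 8222.61 is covered: preferential rate 20% applies instead.
The additional-duty order on 8222.61 targets Loristan, not Zoria; it does not apply.
Duty = €372,828.01 × 20% = €74,565.60.
Line 3 (4202.49, Velon, 1,697 units, €134,792.71):
Base rate for 4202.49 is 14% + €1.54/unit.
Duty = €134,792.71 × 14% + 1,697 × €1.54 = €21,484.36.
Line 4 (8465.78, Bralune, 3,757 kg, €150,843.55):
Base rate for 8465.78 is 2% + €1.81/kg.
Duty = €150,843.55 × 2% + 3,757 × €1.81 = €9,817.04.
Total = €5,224.33 + €74,565.60 + €21,484.36 + €9,817.04 = €111,091.33.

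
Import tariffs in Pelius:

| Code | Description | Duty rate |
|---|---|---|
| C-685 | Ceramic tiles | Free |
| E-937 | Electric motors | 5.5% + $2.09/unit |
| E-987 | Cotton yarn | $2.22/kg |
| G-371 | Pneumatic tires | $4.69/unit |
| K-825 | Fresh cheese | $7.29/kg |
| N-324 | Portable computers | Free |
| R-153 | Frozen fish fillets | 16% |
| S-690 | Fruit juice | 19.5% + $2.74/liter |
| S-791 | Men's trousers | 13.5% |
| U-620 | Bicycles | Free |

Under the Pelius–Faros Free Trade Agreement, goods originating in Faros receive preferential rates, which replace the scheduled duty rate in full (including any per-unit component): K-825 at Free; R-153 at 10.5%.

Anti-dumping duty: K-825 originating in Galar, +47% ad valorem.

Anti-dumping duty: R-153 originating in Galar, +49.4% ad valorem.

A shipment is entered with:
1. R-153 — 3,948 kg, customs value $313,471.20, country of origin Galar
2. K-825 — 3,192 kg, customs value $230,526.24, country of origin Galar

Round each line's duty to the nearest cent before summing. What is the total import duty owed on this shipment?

Line 1 (R-153, Galar, 3,948 kg, $313,471.20):
Base rate for R-153 is 16%.
R-153 has an FTA preferential rate, but origin Galar is not Faros; base rate stands.
Additional duty on R-153 from Galar: +49.4%. Applied ad valorem rate: 16% + 49.4% = 65.4%.
Duty = $313,471.20 × 65.4% = $205,010.16.
Line 2 (K-825, Galar, 3,192 kg, $230,526.24):
Base rate for K-825 is $7.29/kg.
K-825 has an FTA preferential rate, but origin Galar is not Faros; base rate stands.
Additional duty on K-825 from Galar: +47% ad valorem. Applied ad valorem rate = 47%.
Duty = $230,526.24 × 47% + 3,192 × $7.29 = $131,617.01.
Total = $205,010.16 + $131,617.01 = $336,627.17.

$336,627.17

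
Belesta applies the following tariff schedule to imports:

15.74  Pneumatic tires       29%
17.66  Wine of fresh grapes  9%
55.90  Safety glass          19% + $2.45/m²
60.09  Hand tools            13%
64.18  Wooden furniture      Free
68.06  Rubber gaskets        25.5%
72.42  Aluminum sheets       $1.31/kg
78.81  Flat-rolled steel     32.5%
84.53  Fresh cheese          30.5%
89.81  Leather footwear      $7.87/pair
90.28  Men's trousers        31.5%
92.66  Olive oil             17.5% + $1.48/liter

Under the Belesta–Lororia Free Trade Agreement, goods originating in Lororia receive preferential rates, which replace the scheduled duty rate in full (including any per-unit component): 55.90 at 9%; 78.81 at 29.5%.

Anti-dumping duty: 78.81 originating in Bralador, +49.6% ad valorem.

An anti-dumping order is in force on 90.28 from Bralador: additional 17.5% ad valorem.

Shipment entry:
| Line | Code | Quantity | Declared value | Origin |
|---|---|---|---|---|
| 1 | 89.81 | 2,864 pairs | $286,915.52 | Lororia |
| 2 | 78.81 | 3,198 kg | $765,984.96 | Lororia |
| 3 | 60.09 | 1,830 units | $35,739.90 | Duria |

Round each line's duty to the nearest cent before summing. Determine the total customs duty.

$253,151.43

Line 1 (89.81, Lororia, 2,864 pairs, $286,915.52):
Base rate for 89.81 is $7.87/pair.
Origin Lororia is the FTA partner but 89.81 is not on the preference list; base rate stands.
Duty = 2,864 × $7.87 = $22,539.68.
Line 2 (78.81, Lororia, 3,198 kg, $765,984.96):
Base rate for 78.81 is 32.5%.
Origin Lororia qualifies under the Belesta–Lororia agreement and 78.81 is covered: preferential rate 29.5% applies instead.
The additional-duty order on 78.81 targets Bralador, not Lororia; it does not apply.
Duty = $765,984.96 × 29.5% = $225,965.56.
Line 3 (60.09, Duria, 1,830 units, $35,739.90):
Base rate for 60.09 is 13%.
Duty = $35,739.90 × 13% = $4,646.19.
Total = $22,539.68 + $225,965.56 + $4,646.19 = $253,151.43.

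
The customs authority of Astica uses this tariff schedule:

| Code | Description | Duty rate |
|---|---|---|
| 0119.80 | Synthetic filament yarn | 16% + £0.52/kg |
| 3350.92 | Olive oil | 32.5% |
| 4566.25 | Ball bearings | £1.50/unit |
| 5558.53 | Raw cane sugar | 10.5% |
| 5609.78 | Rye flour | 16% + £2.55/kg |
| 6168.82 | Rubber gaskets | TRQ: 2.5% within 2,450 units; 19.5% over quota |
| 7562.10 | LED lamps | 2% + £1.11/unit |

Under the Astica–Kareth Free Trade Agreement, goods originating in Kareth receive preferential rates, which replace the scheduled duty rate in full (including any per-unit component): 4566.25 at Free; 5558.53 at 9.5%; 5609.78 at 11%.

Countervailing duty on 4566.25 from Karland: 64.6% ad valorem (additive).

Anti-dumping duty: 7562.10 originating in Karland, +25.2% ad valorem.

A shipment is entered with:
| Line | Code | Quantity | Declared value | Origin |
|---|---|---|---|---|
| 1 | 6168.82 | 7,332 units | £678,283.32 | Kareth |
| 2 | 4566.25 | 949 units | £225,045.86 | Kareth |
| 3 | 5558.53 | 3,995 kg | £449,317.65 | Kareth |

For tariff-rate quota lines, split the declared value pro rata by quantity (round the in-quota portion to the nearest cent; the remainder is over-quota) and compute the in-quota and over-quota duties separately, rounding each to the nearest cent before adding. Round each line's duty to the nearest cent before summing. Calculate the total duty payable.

Line 1 (6168.82, Kareth, 7,332 units, £678,283.32):
Code 6168.82 is under a tariff-rate quota (threshold 2,450 units). In-quota: 2,450 units at 2.5%; over-quota: 4,882 units at 19.5%.
Pro-rata value split: in-quota = £678,283.32 × 2,450/7,332 = £226,649.50; over-quota = £678,283.32 − £226,649.50 = £451,633.82.
In-quota duty = £226,649.50 × 2.5% = £5,666.24. Over-quota duty = £451,633.82 × 19.5% = £88,068.59.
Line duty = £5,666.24 + £88,068.59 = £93,734.83.
Line 2 (4566.25, Kareth, 949 units, £225,045.86):
Base rate for 4566.25 is £1.50/unit.
Origin Kareth qualifies under the Astica–Kareth agreement and 4566.25 is covered: preferential rate Free applies instead.
The additional-duty order on 4566.25 targets Karland, not Kareth; it does not apply.
Duty = £225,045.86 × 0% = £0.00.
Line 3 (5558.53, Kareth, 3,995 kg, £449,317.65):
Base rate for 5558.53 is 10.5%.
Origin Kareth qualifies under the Astica–Kareth agreement and 5558.53 is covered: preferential rate 9.5% applies instead.
Duty = £449,317.65 × 9.5% = £42,685.18.
Total = £93,734.83 + £0.00 + £42,685.18 = £136,420.01.

£136,420.01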